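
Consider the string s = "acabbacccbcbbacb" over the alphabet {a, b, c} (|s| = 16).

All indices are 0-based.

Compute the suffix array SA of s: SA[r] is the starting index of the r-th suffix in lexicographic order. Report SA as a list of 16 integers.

[2, 0, 13, 5, 15, 12, 4, 11, 3, 9, 1, 14, 10, 8, 7, 6]

rank→(start, suffix):
  0 → (2, 'abbacccbcbbacb')
  1 → (0, 'acabbacccbcbbacb')
  2 → (13, 'acb')
  3 → (5, 'acccbcbbacb')
  4 → (15, 'b')
  5 → (12, 'bacb')
  6 → (4, 'bacccbcbbacb')
  7 → (11, 'bbacb')
  8 → (3, 'bbacccbcbbacb')
  9 → (9, 'bcbbacb')
  10 → (1, 'cabbacccbcbbacb')
  11 → (14, 'cb')
  12 → (10, 'cbbacb')
  13 → (8, 'cbcbbacb')
  14 → (7, 'ccbcbbacb')
  15 → (6, 'cccbcbbacb')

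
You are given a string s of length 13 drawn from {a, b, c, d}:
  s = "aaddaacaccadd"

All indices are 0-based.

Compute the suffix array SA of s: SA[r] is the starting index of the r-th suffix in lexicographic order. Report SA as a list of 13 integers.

rank | idx | suffix
   0 |   4 | aacaccadd
   1 |   0 | aaddaacaccadd
   2 |   5 | acaccadd
   3 |   7 | accadd
   4 |  10 | add
   5 |   1 | addaacaccadd
   6 |   6 | caccadd
   7 |   9 | cadd
   8 |   8 | ccadd
   9 |  12 | d
  10 |   3 | daacaccadd
  11 |  11 | dd
  12 |   2 | ddaacaccadd

[4, 0, 5, 7, 10, 1, 6, 9, 8, 12, 3, 11, 2]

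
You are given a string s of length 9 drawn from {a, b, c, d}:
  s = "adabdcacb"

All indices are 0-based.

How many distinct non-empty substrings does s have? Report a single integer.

rank | idx | suffix
   0 |   2 | abdcacb
   1 |   6 | acb
   2 |   0 | adabdcacb
   3 |   8 | b
   4 |   3 | bdcacb
   5 |   5 | cacb
   6 |   7 | cb
   7 |   1 | dabdcacb
   8 |   4 | dcacb

SA = [2, 6, 0, 8, 3, 5, 7, 1, 4]
i: (SA[i-1],SA[i]) lcp shared
  1: (2,6) 1 'a'
  2: (6,0) 1 'a'
  3: (0,8) 0 ''
  4: (8,3) 1 'b'
  5: (3,5) 0 ''
  6: (5,7) 1 'c'
  7: (7,1) 0 ''
  8: (1,4) 1 'd'

n(n+1)/2 = 9·10/2 = 45
Σ LCP = 0 + 1 + 1 + 0 + 1 + 0 + 1 + 0 + 1 = 5
distinct = 45 − 5 = 40

40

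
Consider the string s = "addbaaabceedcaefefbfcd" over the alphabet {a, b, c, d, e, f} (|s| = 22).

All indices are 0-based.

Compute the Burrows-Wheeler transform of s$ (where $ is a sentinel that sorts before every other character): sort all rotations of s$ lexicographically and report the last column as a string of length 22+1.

dbaa$cdafdfbcdeaecfaebe

rank  rotation                 last
    0  $addbaaabceedcaefefbfcd  d
    1  aaabceedcaefefbfcd$addb  b
    2  aabceedcaefefbfcd$addba  a
    3  abceedcaefefbfcd$addbaa  a
    4  addbaaabceedcaefefbfcd$  $
    5  aefefbfcd$addbaaabceedc  c
    6  baaabceedcaefefbfcd$add  d
    7  bceedcaefefbfcd$addbaaa  a
    8  bfcd$addbaaabceedcaefef  f
    9  caefefbfcd$addbaaabceed  d
   10  cd$addbaaabceedcaefefbf  f
   11  ceedcaefefbfcd$addbaaab  b
   12  d$addbaaabceedcaefefbfc  c
   13  dbaaabceedcaefefbfcd$ad  d
   14  dcaefefbfcd$addbaaabcee  e
   15  ddbaaabceedcaefefbfcd$a  a
   16  edcaefefbfcd$addbaaabce  e
   17  eedcaefefbfcd$addbaaabc  c
   18  efbfcd$addbaaabceedcaef  f
   19  efefbfcd$addbaaabceedca  a
   20  fbfcd$addbaaabceedcaefe  e
   21  fcd$addbaaabceedcaefefb  b
   22  fefbfcd$addbaaabceedcae  e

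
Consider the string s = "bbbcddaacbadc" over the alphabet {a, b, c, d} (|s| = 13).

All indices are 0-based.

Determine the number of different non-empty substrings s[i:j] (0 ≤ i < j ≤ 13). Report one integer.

81

rank→(start, suffix):
  0 → (6, 'aacbadc')
  1 → (7, 'acbadc')
  2 → (10, 'adc')
  3 → (9, 'badc')
  4 → (0, 'bbbcddaacbadc')
  5 → (1, 'bbcddaacbadc')
  6 → (2, 'bcddaacbadc')
  7 → (12, 'c')
  8 → (8, 'cbadc')
  9 → (3, 'cddaacbadc')
  10 → (5, 'daacbadc')
  11 → (11, 'dc')
  12 → (4, 'ddaacbadc')

SA = [6, 7, 10, 9, 0, 1, 2, 12, 8, 3, 5, 11, 4]
i: (SA[i-1],SA[i]) lcp shared
  1: (6,7) 1 'a'
  2: (7,10) 1 'a'
  3: (10,9) 0 ''
  4: (9,0) 1 'b'
  5: (0,1) 2 'bb'
  6: (1,2) 1 'b'
  7: (2,12) 0 ''
  8: (12,8) 1 'c'
  9: (8,3) 1 'c'
  10: (3,5) 0 ''
  11: (5,11) 1 'd'
  12: (11,4) 1 'd'

n(n+1)/2 = 13·14/2 = 91
Σ LCP = 0 + 1 + 1 + 0 + 1 + 2 + 1 + 0 + 1 + 1 + 0 + 1 + 1 = 10
distinct = 91 − 10 = 81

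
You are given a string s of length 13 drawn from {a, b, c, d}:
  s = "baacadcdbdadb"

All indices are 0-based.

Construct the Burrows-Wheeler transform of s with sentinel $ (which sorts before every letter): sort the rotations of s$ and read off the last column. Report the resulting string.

bbadcd$dadbaca

rank  rotation        last
    0  $baacadcdbdadb  b
    1  aacadcdbdadb$b  b
    2  acadcdbdadb$ba  a
    3  adb$baacadcdbd  d
    4  adcdbdadb$baac  c
    5  b$baacadcdbdad  d
    6  baacadcdbdadb$  $
    7  bdadb$baacadcd  d
    8  cadcdbdadb$baa  a
    9  cdbdadb$baacad  d
   10  dadb$baacadcdb  b
   11  db$baacadcdbda  a
   12  dbdadb$baacadc  c
   13  dcdbdadb$baaca  a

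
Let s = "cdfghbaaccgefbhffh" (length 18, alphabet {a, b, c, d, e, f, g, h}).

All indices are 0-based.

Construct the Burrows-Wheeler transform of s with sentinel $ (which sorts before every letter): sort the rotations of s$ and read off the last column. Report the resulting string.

hbahfa$ccgehdfcffgb

rank  rotation             last
    0  $cdfghbaaccgefbhffh  h
    1  aaccgefbhffh$cdfghb  b
    2  accgefbhffh$cdfghba  a
    3  baaccgefbhffh$cdfgh  h
    4  bhffh$cdfghbaaccgef  f
    5  ccgefbhffh$cdfghbaa  a
    6  cdfghbaaccgefbhffh$  $
    7  cgefbhffh$cdfghbaac  c
    8  dfghbaaccgefbhffh$c  c
    9  efbhffh$cdfghbaaccg  g
   10  fbhffh$cdfghbaaccge  e
   11  ffh$cdfghbaaccgefbh  h
   12  fghbaaccgefbhffh$cd  d
   13  fh$cdfghbaaccgefbhf  f
   14  gefbhffh$cdfghbaacc  c
   15  ghbaaccgefbhffh$cdf  f
   16  h$cdfghbaaccgefbhff  f
   17  hbaaccgefbhffh$cdfg  g
   18  hffh$cdfghbaaccgefb  b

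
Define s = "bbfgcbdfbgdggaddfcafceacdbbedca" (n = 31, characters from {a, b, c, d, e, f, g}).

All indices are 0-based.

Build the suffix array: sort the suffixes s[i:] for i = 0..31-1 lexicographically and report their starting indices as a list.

[30, 22, 13, 18, 25, 0, 5, 26, 1, 8, 29, 17, 4, 23, 20, 24, 28, 14, 6, 15, 10, 21, 27, 7, 16, 19, 2, 12, 3, 9, 11]

rank | idx | suffix
   0 |  30 | a
   1 |  22 | acdbbedca
   2 |  13 | addfcafceacdbbedca
   3 |  18 | afceacdbbedca
   4 |  25 | bbedca
   5 |   0 | bbfgcbdfbgdggaddfcafceacdbbedca
   6 |   5 | bdfbgdggaddfcafceacdbbedca
   7 |  26 | bedca
   8 |   1 | bfgcbdfbgdggaddfcafceacdbbedca
   9 |   8 | bgdggaddfcafceacdbbedca
  10 |  29 | ca
  11 |  17 | cafceacdbbedca
  12 |   4 | cbdfbgdggaddfcafceacdbbedca
  13 |  23 | cdbbedca
  14 |  20 | ceacdbbedca
  15 |  24 | dbbedca
  16 |  28 | dca
  17 |  14 | ddfcafceacdbbedca
  18 |   6 | dfbgdggaddfcafceacdbbedca
  19 |  15 | dfcafceacdbbedca
  20 |  10 | dggaddfcafceacdbbedca
  21 |  21 | eacdbbedca
  22 |  27 | edca
  23 |   7 | fbgdggaddfcafceacdbbedca
  24 |  16 | fcafceacdbbedca
  25 |  19 | fceacdbbedca
  26 |   2 | fgcbdfbgdggaddfcafceacdbbedca
  27 |  12 | gaddfcafceacdbbedca
  28 |   3 | gcbdfbgdggaddfcafceacdbbedca
  29 |   9 | gdggaddfcafceacdbbedca
  30 |  11 | ggaddfcafceacdbbedca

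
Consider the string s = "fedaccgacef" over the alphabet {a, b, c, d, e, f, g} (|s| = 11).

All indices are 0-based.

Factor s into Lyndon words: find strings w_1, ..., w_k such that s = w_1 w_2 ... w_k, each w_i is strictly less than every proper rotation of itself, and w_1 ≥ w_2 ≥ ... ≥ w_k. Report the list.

["f", "e", "d", "accgacef"]

emit factor 1: 'f' (i=0, period=1)
emit factor 2: 'e' (i=1, period=1)
emit factor 3: 'd' (i=2, period=1)
emit factor 4: 'accgacef' (i=3, period=8)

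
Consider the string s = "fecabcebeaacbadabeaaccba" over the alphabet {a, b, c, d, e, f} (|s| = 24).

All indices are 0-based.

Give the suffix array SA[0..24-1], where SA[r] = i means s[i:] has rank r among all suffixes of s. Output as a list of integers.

sorted suffixes:
  #0 SA[0]=23  'a'
  #1 SA[1]=9  'aacbadabeaaccba'
  #2 SA[2]=18  'aaccba'
  #3 SA[3]=3  'abcebeaacbadabeaaccba'
  #4 SA[4]=15  'abeaaccba'
  #5 SA[5]=10  'acbadabeaaccba'
  #6 SA[6]=19  'accba'
  #7 SA[7]=13  'adabeaaccba'
  #8 SA[8]=22  'ba'
  #9 SA[9]=12  'badabeaaccba'
  #10 SA[10]=4  'bcebeaacbadabeaaccba'
  #11 SA[11]=7  'beaacbadabeaaccba'
  #12 SA[12]=16  'beaaccba'
  #13 SA[13]=2  'cabcebeaacbadabeaaccba'
  #14 SA[14]=21  'cba'
  #15 SA[15]=11  'cbadabeaaccba'
  #16 SA[16]=20  'ccba'
  #17 SA[17]=5  'cebeaacbadabeaaccba'
  #18 SA[18]=14  'dabeaaccba'
  #19 SA[19]=8  'eaacbadabeaaccba'
  #20 SA[20]=17  'eaaccba'
  #21 SA[21]=6  'ebeaacbadabeaaccba'
  #22 SA[22]=1  'ecabcebeaacbadabeaaccba'
  #23 SA[23]=0  'fecabcebeaacbadabeaaccba'

[23, 9, 18, 3, 15, 10, 19, 13, 22, 12, 4, 7, 16, 2, 21, 11, 20, 5, 14, 8, 17, 6, 1, 0]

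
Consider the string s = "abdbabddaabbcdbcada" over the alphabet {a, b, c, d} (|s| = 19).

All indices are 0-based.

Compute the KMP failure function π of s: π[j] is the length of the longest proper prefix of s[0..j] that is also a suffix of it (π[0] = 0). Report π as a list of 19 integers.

π[0] = 0
j=1 s[j]='b': π[1]=0 (border '')
j=2 s[j]='d': π[2]=0 (border '')
j=3 s[j]='b': π[3]=0 (border '')
j=4 s[j]='a': π[4]=1 (border 'a')
j=5 s[j]='b': π[5]=2 (border 'ab')
j=6 s[j]='d': π[6]=3 (border 'abd')
j=7 s[j]='d': k: 3→0; π[7]=0 (border '')
j=8 s[j]='a': π[8]=1 (border 'a')
j=9 s[j]='a': k: 1→0; π[9]=1 (border 'a')
j=10 s[j]='b': π[10]=2 (border 'ab')
j=11 s[j]='b': k: 2→0; π[11]=0 (border '')
j=12 s[j]='c': π[12]=0 (border '')
j=13 s[j]='d': π[13]=0 (border '')
j=14 s[j]='b': π[14]=0 (border '')
j=15 s[j]='c': π[15]=0 (border '')
j=16 s[j]='a': π[16]=1 (border 'a')
j=17 s[j]='d': k: 1→0; π[17]=0 (border '')
j=18 s[j]='a': π[18]=1 (border 'a')

[0, 0, 0, 0, 1, 2, 3, 0, 1, 1, 2, 0, 0, 0, 0, 0, 1, 0, 1]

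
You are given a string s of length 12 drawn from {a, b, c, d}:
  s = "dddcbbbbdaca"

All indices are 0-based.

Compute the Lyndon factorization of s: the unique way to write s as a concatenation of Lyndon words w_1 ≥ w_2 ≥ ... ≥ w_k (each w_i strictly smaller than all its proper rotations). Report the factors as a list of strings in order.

emit factor 1: 'd' (i=0, period=1)
emit factor 2: 'd' (i=1, period=1)
emit factor 3: 'd' (i=2, period=1)
emit factor 4: 'c' (i=3, period=1)
emit factor 5: 'bbbbd' (i=4, period=5)
emit factor 6: 'ac' (i=9, period=2)
emit factor 7: 'a' (i=11, period=1)

["d", "d", "d", "c", "bbbbd", "ac", "a"]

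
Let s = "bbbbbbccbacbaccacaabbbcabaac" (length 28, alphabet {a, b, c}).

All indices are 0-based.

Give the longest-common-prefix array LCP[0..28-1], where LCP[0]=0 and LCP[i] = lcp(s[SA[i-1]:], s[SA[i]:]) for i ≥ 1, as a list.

[0, 2, 1, 2, 1, 2, 2, 2, 0, 2, 3, 1, 5, 4, 3, 4, 2, 3, 1, 2, 0, 1, 2, 2, 1, 4, 1, 2]

sorted suffixes:
  #0 SA[0]=17  'aabbbcabaac'
  #1 SA[1]=25  'aac'
  #2 SA[2]=23  'abaac'
  #3 SA[3]=18  'abbbcabaac'
  #4 SA[4]=26  'ac'
  #5 SA[5]=15  'acaabbbcabaac'
  #6 SA[6]=9  'acbaccacaabbbcabaac'
  #7 SA[7]=12  'accacaabbbcabaac'
  #8 SA[8]=24  'baac'
  #9 SA[9]=8  'bacbaccacaabbbcabaac'
  #10 SA[10]=11  'baccacaabbbcabaac'
  #11 SA[11]=0  'bbbbbbccbacbaccacaabbbcabaac'
  #12 SA[12]=1  'bbbbbccbacbaccacaabbbcabaac'
  #13 SA[13]=2  'bbbbccbacbaccacaabbbcabaac'
  #14 SA[14]=19  'bbbcabaac'
  #15 SA[15]=3  'bbbccbacbaccacaabbbcabaac'
  #16 SA[16]=20  'bbcabaac'
  #17 SA[17]=4  'bbccbacbaccacaabbbcabaac'
  #18 SA[18]=21  'bcabaac'
  #19 SA[19]=5  'bccbacbaccacaabbbcabaac'
  #20 SA[20]=27  'c'
  #21 SA[21]=16  'caabbbcabaac'
  #22 SA[22]=22  'cabaac'
  #23 SA[23]=14  'cacaabbbcabaac'
  #24 SA[24]=7  'cbacbaccacaabbbcabaac'
  #25 SA[25]=10  'cbaccacaabbbcabaac'
  #26 SA[26]=13  'ccacaabbbcabaac'
  #27 SA[27]=6  'ccbacbaccacaabbbcabaac'

SA = [17, 25, 23, 18, 26, 15, 9, 12, 24, 8, 11, 0, 1, 2, 19, 3, 20, 4, 21, 5, 27, 16, 22, 14, 7, 10, 13, 6]
[i] adj suffixes → lcp
  [1] 17/25 → 2 ('aa')
  [2] 25/23 → 1 ('a')
  [3] 23/18 → 2 ('ab')
  [4] 18/26 → 1 ('a')
  [5] 26/15 → 2 ('ac')
  [6] 15/9 → 2 ('ac')
  [7] 9/12 → 2 ('ac')
  [8] 12/24 → 0 ('')
  [9] 24/8 → 2 ('ba')
  [10] 8/11 → 3 ('bac')
  [11] 11/0 → 1 ('b')
  [12] 0/1 → 5 ('bbbbb')
  [13] 1/2 → 4 ('bbbb')
  [14] 2/19 → 3 ('bbb')
  [15] 19/3 → 4 ('bbbc')
  [16] 3/20 → 2 ('bb')
  [17] 20/4 → 3 ('bbc')
  [18] 4/21 → 1 ('b')
  [19] 21/5 → 2 ('bc')
  [20] 5/27 → 0 ('')
  [21] 27/16 → 1 ('c')
  [22] 16/22 → 2 ('ca')
  [23] 22/14 → 2 ('ca')
  [24] 14/7 → 1 ('c')
  [25] 7/10 → 4 ('cbac')
  [26] 10/13 → 1 ('c')
  [27] 13/6 → 2 ('cc')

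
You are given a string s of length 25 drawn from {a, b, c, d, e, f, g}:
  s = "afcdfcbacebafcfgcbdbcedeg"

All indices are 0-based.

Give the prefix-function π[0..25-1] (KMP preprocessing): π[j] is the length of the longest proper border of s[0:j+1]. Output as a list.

π[0] = 0
j=1 s[j]='f': π[1]=0 (border '')
j=2 s[j]='c': π[2]=0 (border '')
j=3 s[j]='d': π[3]=0 (border '')
j=4 s[j]='f': π[4]=0 (border '')
j=5 s[j]='c': π[5]=0 (border '')
j=6 s[j]='b': π[6]=0 (border '')
j=7 s[j]='a': π[7]=1 (border 'a')
j=8 s[j]='c': k: 1→0; π[8]=0 (border '')
j=9 s[j]='e': π[9]=0 (border '')
j=10 s[j]='b': π[10]=0 (border '')
j=11 s[j]='a': π[11]=1 (border 'a')
j=12 s[j]='f': π[12]=2 (border 'af')
j=13 s[j]='c': π[13]=3 (border 'afc')
j=14 s[j]='f': k: 3→0; π[14]=0 (border '')
j=15 s[j]='g': π[15]=0 (border '')
j=16 s[j]='c': π[16]=0 (border '')
j=17 s[j]='b': π[17]=0 (border '')
j=18 s[j]='d': π[18]=0 (border '')
j=19 s[j]='b': π[19]=0 (border '')
j=20 s[j]='c': π[20]=0 (border '')
j=21 s[j]='e': π[21]=0 (border '')
j=22 s[j]='d': π[22]=0 (border '')
j=23 s[j]='e': π[23]=0 (border '')
j=24 s[j]='g': π[24]=0 (border '')

[0, 0, 0, 0, 0, 0, 0, 1, 0, 0, 0, 1, 2, 3, 0, 0, 0, 0, 0, 0, 0, 0, 0, 0, 0]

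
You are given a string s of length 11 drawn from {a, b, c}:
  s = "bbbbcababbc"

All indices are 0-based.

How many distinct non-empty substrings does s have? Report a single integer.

51

rank→(start, suffix):
  0 → (5, 'ababbc')
  1 → (7, 'abbc')
  2 → (6, 'babbc')
  3 → (0, 'bbbbcababbc')
  4 → (1, 'bbbcababbc')
  5 → (8, 'bbc')
  6 → (2, 'bbcababbc')
  7 → (9, 'bc')
  8 → (3, 'bcababbc')
  9 → (10, 'c')
  10 → (4, 'cababbc')

SA = [5, 7, 6, 0, 1, 8, 2, 9, 3, 10, 4]
rank  pair      lcp
   1  s[5:],s[7:]  2  'ab'
   2  s[7:],s[6:]  0  ''
   3  s[6:],s[0:]  1  'b'
   4  s[0:],s[1:]  3  'bbb'
   5  s[1:],s[8:]  2  'bb'
   6  s[8:],s[2:]  3  'bbc'
   7  s[2:],s[9:]  1  'b'
   8  s[9:],s[3:]  2  'bc'
   9  s[3:],s[10:]  0  ''
  10  s[10:],s[4:]  1  'c'

n(n+1)/2 = 11·12/2 = 66
Σ LCP = 0 + 2 + 0 + 1 + 3 + 2 + 3 + 1 + 2 + 0 + 1 = 15
distinct = 66 − 15 = 51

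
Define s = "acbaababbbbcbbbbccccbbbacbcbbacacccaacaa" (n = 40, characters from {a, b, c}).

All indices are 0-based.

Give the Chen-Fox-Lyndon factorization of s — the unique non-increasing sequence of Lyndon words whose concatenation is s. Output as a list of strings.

["acb", "aababbbbcbbbbccccbbbacbcbbacacccaac", "a", "a"]

emit factor 1: 'acb' (i=0, period=3)
emit factor 2: 'aababbbbcbbbbccccbbbacbcbbacacccaac' (i=3, period=35)
emit factor 3: 'a' (i=38, period=1)
emit factor 4: 'a' (i=39, period=1)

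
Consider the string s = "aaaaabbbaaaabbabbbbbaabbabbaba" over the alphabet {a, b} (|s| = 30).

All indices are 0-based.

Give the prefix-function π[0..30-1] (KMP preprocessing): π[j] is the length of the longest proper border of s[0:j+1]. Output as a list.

π[0] = 0
j=1 s[j]='a': π[1]=1 (border 'a')
j=2 s[j]='a': π[2]=2 (border 'aa')
j=3 s[j]='a': π[3]=3 (border 'aaa')
j=4 s[j]='a': π[4]=4 (border 'aaaa')
j=5 s[j]='b': k: 4→3→2→1→0; π[5]=0 (border '')
j=6 s[j]='b': π[6]=0 (border '')
j=7 s[j]='b': π[7]=0 (border '')
j=8 s[j]='a': π[8]=1 (border 'a')
j=9 s[j]='a': π[9]=2 (border 'aa')
j=10 s[j]='a': π[10]=3 (border 'aaa')
j=11 s[j]='a': π[11]=4 (border 'aaaa')
j=12 s[j]='b': k: 4→3→2→1→0; π[12]=0 (border '')
j=13 s[j]='b': π[13]=0 (border '')
j=14 s[j]='a': π[14]=1 (border 'a')
j=15 s[j]='b': k: 1→0; π[15]=0 (border '')
j=16 s[j]='b': π[16]=0 (border '')
j=17 s[j]='b': π[17]=0 (border '')
j=18 s[j]='b': π[18]=0 (border '')
j=19 s[j]='b': π[19]=0 (border '')
j=20 s[j]='a': π[20]=1 (border 'a')
j=21 s[j]='a': π[21]=2 (border 'aa')
j=22 s[j]='b': k: 2→1→0; π[22]=0 (border '')
j=23 s[j]='b': π[23]=0 (border '')
j=24 s[j]='a': π[24]=1 (border 'a')
j=25 s[j]='b': k: 1→0; π[25]=0 (border '')
j=26 s[j]='b': π[26]=0 (border '')
j=27 s[j]='a': π[27]=1 (border 'a')
j=28 s[j]='b': k: 1→0; π[28]=0 (border '')
j=29 s[j]='a': π[29]=1 (border 'a')

[0, 1, 2, 3, 4, 0, 0, 0, 1, 2, 3, 4, 0, 0, 1, 0, 0, 0, 0, 0, 1, 2, 0, 0, 1, 0, 0, 1, 0, 1]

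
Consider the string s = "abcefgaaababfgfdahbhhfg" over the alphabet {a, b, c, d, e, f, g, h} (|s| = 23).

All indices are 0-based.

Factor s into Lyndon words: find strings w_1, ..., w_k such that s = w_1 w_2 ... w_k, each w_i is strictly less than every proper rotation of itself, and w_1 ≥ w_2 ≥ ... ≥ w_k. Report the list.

["abcefg", "aaababfgfdahbhhfg"]

emit factor 1: 'abcefg' (i=0, period=6)
emit factor 2: 'aaababfgfdahbhhfg' (i=6, period=17)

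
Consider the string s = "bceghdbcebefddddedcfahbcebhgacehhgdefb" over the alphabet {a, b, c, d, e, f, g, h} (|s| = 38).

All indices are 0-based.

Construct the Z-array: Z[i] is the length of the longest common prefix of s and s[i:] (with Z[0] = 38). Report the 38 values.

[38, 0, 0, 0, 0, 0, 3, 0, 0, 1, 0, 0, 0, 0, 0, 0, 0, 0, 0, 0, 0, 0, 3, 0, 0, 1, 0, 0, 0, 0, 0, 0, 0, 0, 0, 0, 0, 1]

Z[0]=38
i=1: fresh scan; Z[1]=0
i=2: fresh scan; Z[2]=0
i=3: fresh scan; Z[3]=0
i=4: fresh scan; Z[4]=0
i=5: fresh scan; Z[5]=0
i=6: fresh scan; Z[6]=3 grow→box=[6,9)
i=7: min(r-i=2, Z[1]=0)=0; Z[7]=0
i=8: min(r-i=1, Z[2]=0)=0; Z[8]=0
i=9: fresh scan; Z[9]=1 grow→box=[9,10)
i=10: fresh scan; Z[10]=0
i=11: fresh scan; Z[11]=0
i=12: fresh scan; Z[12]=0
i=13: fresh scan; Z[13]=0
i=14: fresh scan; Z[14]=0
i=15: fresh scan; Z[15]=0
i=16: fresh scan; Z[16]=0
i=17: fresh scan; Z[17]=0
i=18: fresh scan; Z[18]=0
i=19: fresh scan; Z[19]=0
i=20: fresh scan; Z[20]=0
i=21: fresh scan; Z[21]=0
i=22: fresh scan; Z[22]=3 grow→box=[22,25)
i=23: min(r-i=2, Z[1]=0)=0; Z[23]=0
i=24: min(r-i=1, Z[2]=0)=0; Z[24]=0
i=25: fresh scan; Z[25]=1 grow→box=[25,26)
i=26: fresh scan; Z[26]=0
i=27: fresh scan; Z[27]=0
i=28: fresh scan; Z[28]=0
i=29: fresh scan; Z[29]=0
i=30: fresh scan; Z[30]=0
i=31: fresh scan; Z[31]=0
i=32: fresh scan; Z[32]=0
i=33: fresh scan; Z[33]=0
i=34: fresh scan; Z[34]=0
i=35: fresh scan; Z[35]=0
i=36: fresh scan; Z[36]=0
i=37: fresh scan; Z[37]=1 grow→box=[37,38)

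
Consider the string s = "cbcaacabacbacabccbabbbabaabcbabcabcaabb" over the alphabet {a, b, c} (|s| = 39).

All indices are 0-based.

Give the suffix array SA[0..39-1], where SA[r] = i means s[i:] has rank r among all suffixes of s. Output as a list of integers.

rank→(start, suffix):
  0 → (35, 'aabb')
  1 → (24, 'aabcbabcabcaabb')
  2 → (3, 'aacabacbacabccbabbbabaabcbabcabcaabb')
  3 → (22, 'abaabcbabcabcaabb')
  4 → (6, 'abacbacabccbabbbabaabcbabcabcaabb')
  5 → (36, 'abb')
  6 → (18, 'abbbabaabcbabcabcaabb')
  7 → (32, 'abcaabb')
  8 → (29, 'abcabcaabb')
  9 → (25, 'abcbabcabcaabb')
  10 → (13, 'abccbabbbabaabcbabcabcaabb')
  11 → (4, 'acabacbacabccbabbbabaabcbabcabcaabb')
  12 → (11, 'acabccbabbbabaabcbabcabcaabb')
  13 → (8, 'acbacabccbabbbabaabcbabcabcaabb')
  14 → (38, 'b')
  15 → (23, 'baabcbabcabcaabb')
  16 → (21, 'babaabcbabcabcaabb')
  17 → (17, 'babbbabaabcbabcabcaabb')
  18 → (28, 'babcabcaabb')
  19 → (10, 'bacabccbabbbabaabcbabcabcaabb')
  20 → (7, 'bacbacabccbabbbabaabcbabcabcaabb')
  21 → (37, 'bb')
  22 → (20, 'bbabaabcbabcabcaabb')
  23 → (19, 'bbbabaabcbabcabcaabb')
  24 → (33, 'bcaabb')
  25 → (1, 'bcaacabacbacabccbabbbabaabcbabcabcaabb')
  26 → (30, 'bcabcaabb')
  27 → (26, 'bcbabcabcaabb')
  28 → (14, 'bccbabbbabaabcbabcabcaabb')
  29 → (34, 'caabb')
  30 → (2, 'caacabacbacabccbabbbabaabcbabcabcaabb')
  31 → (5, 'cabacbacabccbabbbabaabcbabcabcaabb')
  32 → (31, 'cabcaabb')
  33 → (12, 'cabccbabbbabaabcbabcabcaabb')
  34 → (16, 'cbabbbabaabcbabcabcaabb')
  35 → (27, 'cbabcabcaabb')
  36 → (9, 'cbacabccbabbbabaabcbabcabcaabb')
  37 → (0, 'cbcaacabacbacabccbabbbabaabcbabcabcaabb')
  38 → (15, 'ccbabbbabaabcbabcabcaabb')

[35, 24, 3, 22, 6, 36, 18, 32, 29, 25, 13, 4, 11, 8, 38, 23, 21, 17, 28, 10, 7, 37, 20, 19, 33, 1, 30, 26, 14, 34, 2, 5, 31, 12, 16, 27, 9, 0, 15]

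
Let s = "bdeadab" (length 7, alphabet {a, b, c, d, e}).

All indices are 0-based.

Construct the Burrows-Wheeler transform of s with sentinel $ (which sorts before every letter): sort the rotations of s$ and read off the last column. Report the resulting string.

rank  rotation  last
    0  $bdeadab  b
    1  ab$bdead  d
    2  adab$bde  e
    3  b$bdeada  a
    4  bdeadab$  $
    5  dab$bdea  a
    6  deadab$b  b
    7  eadab$bd  d

bdea$abd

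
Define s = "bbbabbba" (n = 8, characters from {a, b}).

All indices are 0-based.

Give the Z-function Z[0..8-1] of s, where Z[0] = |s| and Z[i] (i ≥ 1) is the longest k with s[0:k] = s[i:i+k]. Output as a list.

Z[0]=8
i=1: outside box; Z[1]=2 extend→box=[1,3)
i=2: min(r-i=1, Z[1]=2)=1; Z[2]=1
i=3: outside box; Z[3]=0
i=4: outside box; Z[4]=4 extend→box=[4,8)
i=5: min(r-i=3, Z[1]=2)=2; Z[5]=2
i=6: min(r-i=2, Z[2]=1)=1; Z[6]=1
i=7: min(r-i=1, Z[3]=0)=0; Z[7]=0

[8, 2, 1, 0, 4, 2, 1, 0]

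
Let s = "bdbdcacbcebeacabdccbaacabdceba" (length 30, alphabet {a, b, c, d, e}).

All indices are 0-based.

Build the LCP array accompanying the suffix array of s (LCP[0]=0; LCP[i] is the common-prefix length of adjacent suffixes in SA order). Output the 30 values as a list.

[0, 1, 1, 4, 1, 6, 2, 0, 2, 1, 1, 2, 3, 3, 1, 0, 5, 2, 1, 2, 1, 1, 3, 0, 1, 2, 2, 0, 1, 2]

sorted suffixes:
  #0 SA[0]=29  'a'
  #1 SA[1]=20  'aacabdceba'
  #2 SA[2]=14  'abdccbaacabdceba'
  #3 SA[3]=23  'abdceba'
  #4 SA[4]=12  'acabdccbaacabdceba'
  #5 SA[5]=21  'acabdceba'
  #6 SA[6]=5  'acbcebeacabdccbaacabdceba'
  #7 SA[7]=28  'ba'
  #8 SA[8]=19  'baacabdceba'
  #9 SA[9]=7  'bcebeacabdccbaacabdceba'
  #10 SA[10]=0  'bdbdcacbcebeacabdccbaacabdceba'
  #11 SA[11]=2  'bdcacbcebeacabdccbaacabdceba'
  #12 SA[12]=15  'bdccbaacabdceba'
  #13 SA[13]=24  'bdceba'
  #14 SA[14]=10  'beacabdccbaacabdceba'
  #15 SA[15]=13  'cabdccbaacabdceba'
  #16 SA[16]=22  'cabdceba'
  #17 SA[17]=4  'cacbcebeacabdccbaacabdceba'
  #18 SA[18]=18  'cbaacabdceba'
  #19 SA[19]=6  'cbcebeacabdccbaacabdceba'
  #20 SA[20]=17  'ccbaacabdceba'
  #21 SA[21]=26  'ceba'
  #22 SA[22]=8  'cebeacabdccbaacabdceba'
  #23 SA[23]=1  'dbdcacbcebeacabdccbaacabdceba'
  #24 SA[24]=3  'dcacbcebeacabdccbaacabdceba'
  #25 SA[25]=16  'dccbaacabdceba'
  #26 SA[26]=25  'dceba'
  #27 SA[27]=11  'eacabdccbaacabdceba'
  #28 SA[28]=27  'eba'
  #29 SA[29]=9  'ebeacabdccbaacabdceba'

SA = [29, 20, 14, 23, 12, 21, 5, 28, 19, 7, 0, 2, 15, 24, 10, 13, 22, 4, 18, 6, 17, 26, 8, 1, 3, 16, 25, 11, 27, 9]
i: (SA[i-1],SA[i]) lcp shared
  1: (29,20) 1 'a'
  2: (20,14) 1 'a'
  3: (14,23) 4 'abdc'
  4: (23,12) 1 'a'
  5: (12,21) 6 'acabdc'
  6: (21,5) 2 'ac'
  7: (5,28) 0 ''
  8: (28,19) 2 'ba'
  9: (19,7) 1 'b'
  10: (7,0) 1 'b'
  11: (0,2) 2 'bd'
  12: (2,15) 3 'bdc'
  13: (15,24) 3 'bdc'
  14: (24,10) 1 'b'
  15: (10,13) 0 ''
  16: (13,22) 5 'cabdc'
  17: (22,4) 2 'ca'
  18: (4,18) 1 'c'
  19: (18,6) 2 'cb'
  20: (6,17) 1 'c'
  21: (17,26) 1 'c'
  22: (26,8) 3 'ceb'
  23: (8,1) 0 ''
  24: (1,3) 1 'd'
  25: (3,16) 2 'dc'
  26: (16,25) 2 'dc'
  27: (25,11) 0 ''
  28: (11,27) 1 'e'
  29: (27,9) 2 'eb'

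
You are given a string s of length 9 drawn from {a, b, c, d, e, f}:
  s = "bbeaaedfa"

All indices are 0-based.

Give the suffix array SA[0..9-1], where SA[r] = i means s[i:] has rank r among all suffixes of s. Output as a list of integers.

rank | idx | suffix
   0 |   8 | a
   1 |   3 | aaedfa
   2 |   4 | aedfa
   3 |   0 | bbeaaedfa
   4 |   1 | beaaedfa
   5 |   6 | dfa
   6 |   2 | eaaedfa
   7 |   5 | edfa
   8 |   7 | fa

[8, 3, 4, 0, 1, 6, 2, 5, 7]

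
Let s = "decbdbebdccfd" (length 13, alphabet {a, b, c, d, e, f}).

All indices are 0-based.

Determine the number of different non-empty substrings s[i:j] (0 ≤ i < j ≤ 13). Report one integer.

rank→(start, suffix):
  0 → (3, 'bdbebdccfd')
  1 → (7, 'bdccfd')
  2 → (5, 'bebdccfd')
  3 → (2, 'cbdbebdccfd')
  4 → (9, 'ccfd')
  5 → (10, 'cfd')
  6 → (12, 'd')
  7 → (4, 'dbebdccfd')
  8 → (8, 'dccfd')
  9 → (0, 'decbdbebdccfd')
  10 → (6, 'ebdccfd')
  11 → (1, 'ecbdbebdccfd')
  12 → (11, 'fd')

SA = [3, 7, 5, 2, 9, 10, 12, 4, 8, 0, 6, 1, 11]
i: (SA[i-1],SA[i]) lcp shared
  1: (3,7) 2 'bd'
  2: (7,5) 1 'b'
  3: (5,2) 0 ''
  4: (2,9) 1 'c'
  5: (9,10) 1 'c'
  6: (10,12) 0 ''
  7: (12,4) 1 'd'
  8: (4,8) 1 'd'
  9: (8,0) 1 'd'
  10: (0,6) 0 ''
  11: (6,1) 1 'e'
  12: (1,11) 0 ''

n(n+1)/2 = 13·14/2 = 91
Σ LCP = 0 + 2 + 1 + 0 + 1 + 1 + 0 + 1 + 1 + 1 + 0 + 1 + 0 = 9
distinct = 91 − 9 = 82

82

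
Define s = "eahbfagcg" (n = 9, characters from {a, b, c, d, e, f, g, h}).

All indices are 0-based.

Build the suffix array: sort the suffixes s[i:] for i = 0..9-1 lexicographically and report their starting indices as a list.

rank→(start, suffix):
  0 → (5, 'agcg')
  1 → (1, 'ahbfagcg')
  2 → (3, 'bfagcg')
  3 → (7, 'cg')
  4 → (0, 'eahbfagcg')
  5 → (4, 'fagcg')
  6 → (8, 'g')
  7 → (6, 'gcg')
  8 → (2, 'hbfagcg')

[5, 1, 3, 7, 0, 4, 8, 6, 2]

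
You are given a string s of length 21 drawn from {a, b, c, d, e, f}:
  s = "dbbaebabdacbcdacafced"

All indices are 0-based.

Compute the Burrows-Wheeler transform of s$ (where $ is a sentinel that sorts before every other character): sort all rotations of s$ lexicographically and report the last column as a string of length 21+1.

rank  rotation                last
    0  $dbbaebabdacbcdacafced  d
    1  abdacbcdacafced$dbbaeb  b
    2  acafced$dbbaebabdacbcd  d
    3  acbcdacafced$dbbaebabd  d
    4  aebabdacbcdacafced$dbb  b
    5  afced$dbbaebabdacbcdac  c
    6  babdacbcdacafced$dbbae  e
    7  baebabdacbcdacafced$db  b
    8  bbaebabdacbcdacafced$d  d
    9  bcdacafced$dbbaebabdac  c
   10  bdacbcdacafced$dbbaeba  a
   11  cafced$dbbaebabdacbcda  a
   12  cbcdacafced$dbbaebabda  a
   13  cdacafced$dbbaebabdacb  b
   14  ced$dbbaebabdacbcdacaf  f
   15  d$dbbaebabdacbcdacafce  e
   16  dacafced$dbbaebabdacbc  c
   17  dacbcdacafced$dbbaebab  b
   18  dbbaebabdacbcdacafced$  $
   19  ebabdacbcdacafced$dbba  a
   20  ed$dbbaebabdacbcdacafc  c
   21  fced$dbbaebabdacbcdaca  a

dbddbcebdcaaabfecb$aca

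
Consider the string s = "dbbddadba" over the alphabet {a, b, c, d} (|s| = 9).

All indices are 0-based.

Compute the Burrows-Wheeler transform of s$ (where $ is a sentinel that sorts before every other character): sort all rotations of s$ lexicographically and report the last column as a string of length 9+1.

abdddbda$b

rank  rotation    last
    0  $dbbddadba  a
    1  a$dbbddadb  b
    2  adba$dbbdd  d
    3  ba$dbbddad  d
    4  bbddadba$d  d
    5  bddadba$db  b
    6  dadba$dbbd  d
    7  dba$dbbdda  a
    8  dbbddadba$  $
    9  ddadba$dbb  b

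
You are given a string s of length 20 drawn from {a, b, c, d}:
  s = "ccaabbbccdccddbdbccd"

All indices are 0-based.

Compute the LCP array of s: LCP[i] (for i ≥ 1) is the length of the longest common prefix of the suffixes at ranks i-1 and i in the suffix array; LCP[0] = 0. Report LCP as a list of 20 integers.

sorted suffixes:
  #0 SA[0]=2  'aabbbccdccddbdbccd'
  #1 SA[1]=3  'abbbccdccddbdbccd'
  #2 SA[2]=4  'bbbccdccddbdbccd'
  #3 SA[3]=5  'bbccdccddbdbccd'
  #4 SA[4]=16  'bccd'
  #5 SA[5]=6  'bccdccddbdbccd'
  #6 SA[6]=14  'bdbccd'
  #7 SA[7]=1  'caabbbccdccddbdbccd'
  #8 SA[8]=0  'ccaabbbccdccddbdbccd'
  #9 SA[9]=17  'ccd'
  #10 SA[10]=7  'ccdccddbdbccd'
  #11 SA[11]=10  'ccddbdbccd'
  #12 SA[12]=18  'cd'
  #13 SA[13]=8  'cdccddbdbccd'
  #14 SA[14]=11  'cddbdbccd'
  #15 SA[15]=19  'd'
  #16 SA[16]=15  'dbccd'
  #17 SA[17]=13  'dbdbccd'
  #18 SA[18]=9  'dccddbdbccd'
  #19 SA[19]=12  'ddbdbccd'

SA = [2, 3, 4, 5, 16, 6, 14, 1, 0, 17, 7, 10, 18, 8, 11, 19, 15, 13, 9, 12]
[i] adj suffixes → lcp
  [1] 2/3 → 1 ('a')
  [2] 3/4 → 0 ('')
  [3] 4/5 → 2 ('bb')
  [4] 5/16 → 1 ('b')
  [5] 16/6 → 4 ('bccd')
  [6] 6/14 → 1 ('b')
  [7] 14/1 → 0 ('')
  [8] 1/0 → 1 ('c')
  [9] 0/17 → 2 ('cc')
  [10] 17/7 → 3 ('ccd')
  [11] 7/10 → 3 ('ccd')
  [12] 10/18 → 1 ('c')
  [13] 18/8 → 2 ('cd')
  [14] 8/11 → 2 ('cd')
  [15] 11/19 → 0 ('')
  [16] 19/15 → 1 ('d')
  [17] 15/13 → 2 ('db')
  [18] 13/9 → 1 ('d')
  [19] 9/12 → 1 ('d')

[0, 1, 0, 2, 1, 4, 1, 0, 1, 2, 3, 3, 1, 2, 2, 0, 1, 2, 1, 1]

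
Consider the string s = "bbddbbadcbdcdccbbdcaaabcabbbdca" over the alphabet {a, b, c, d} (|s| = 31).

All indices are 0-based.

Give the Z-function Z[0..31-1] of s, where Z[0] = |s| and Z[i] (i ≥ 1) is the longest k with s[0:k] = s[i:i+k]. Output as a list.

Z[0]=31
i=1: i≥r, start 0; Z[1]=1 grow→box=[1,2)
i=2: i≥r, start 0; Z[2]=0
i=3: i≥r, start 0; Z[3]=0
i=4: i≥r, start 0; Z[4]=2 grow→box=[4,6)
i=5: min(r-i=1, Z[1]=1)=1; Z[5]=1
i=6: i≥r, start 0; Z[6]=0
i=7: i≥r, start 0; Z[7]=0
i=8: i≥r, start 0; Z[8]=0
i=9: i≥r, start 0; Z[9]=1 grow→box=[9,10)
i=10: i≥r, start 0; Z[10]=0
i=11: i≥r, start 0; Z[11]=0
i=12: i≥r, start 0; Z[12]=0
i=13: i≥r, start 0; Z[13]=0
i=14: i≥r, start 0; Z[14]=0
i=15: i≥r, start 0; Z[15]=3 grow→box=[15,18)
i=16: min(r-i=2, Z[1]=1)=1; Z[16]=1
i=17: min(r-i=1, Z[2]=0)=0; Z[17]=0
i=18: i≥r, start 0; Z[18]=0
i=19: i≥r, start 0; Z[19]=0
i=20: i≥r, start 0; Z[20]=0
i=21: i≥r, start 0; Z[21]=0
i=22: i≥r, start 0; Z[22]=1 grow→box=[22,23)
i=23: i≥r, start 0; Z[23]=0
i=24: i≥r, start 0; Z[24]=0
i=25: i≥r, start 0; Z[25]=2 grow→box=[25,27)
i=26: min(r-i=1, Z[1]=1)=1; Z[26]=3 grow→box=[26,29)
i=27: min(r-i=2, Z[1]=1)=1; Z[27]=1
i=28: min(r-i=1, Z[2]=0)=0; Z[28]=0
i=29: i≥r, start 0; Z[29]=0
i=30: i≥r, start 0; Z[30]=0

[31, 1, 0, 0, 2, 1, 0, 0, 0, 1, 0, 0, 0, 0, 0, 3, 1, 0, 0, 0, 0, 0, 1, 0, 0, 2, 3, 1, 0, 0, 0]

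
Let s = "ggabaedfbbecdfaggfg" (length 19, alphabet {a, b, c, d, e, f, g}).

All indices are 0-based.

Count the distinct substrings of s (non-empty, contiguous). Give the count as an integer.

176

sorted suffixes:
  #0 SA[0]=2  'abaedfbbecdfaggfg'
  #1 SA[1]=4  'aedfbbecdfaggfg'
  #2 SA[2]=14  'aggfg'
  #3 SA[3]=3  'baedfbbecdfaggfg'
  #4 SA[4]=8  'bbecdfaggfg'
  #5 SA[5]=9  'becdfaggfg'
  #6 SA[6]=11  'cdfaggfg'
  #7 SA[7]=12  'dfaggfg'
  #8 SA[8]=6  'dfbbecdfaggfg'
  #9 SA[9]=10  'ecdfaggfg'
  #10 SA[10]=5  'edfbbecdfaggfg'
  #11 SA[11]=13  'faggfg'
  #12 SA[12]=7  'fbbecdfaggfg'
  #13 SA[13]=17  'fg'
  #14 SA[14]=18  'g'
  #15 SA[15]=1  'gabaedfbbecdfaggfg'
  #16 SA[16]=16  'gfg'
  #17 SA[17]=0  'ggabaedfbbecdfaggfg'
  #18 SA[18]=15  'ggfg'

SA = [2, 4, 14, 3, 8, 9, 11, 12, 6, 10, 5, 13, 7, 17, 18, 1, 16, 0, 15]
rank  pair      lcp
   1  s[2:],s[4:]  1  'a'
   2  s[4:],s[14:]  1  'a'
   3  s[14:],s[3:]  0  ''
   4  s[3:],s[8:]  1  'b'
   5  s[8:],s[9:]  1  'b'
   6  s[9:],s[11:]  0  ''
   7  s[11:],s[12:]  0  ''
   8  s[12:],s[6:]  2  'df'
   9  s[6:],s[10:]  0  ''
  10  s[10:],s[5:]  1  'e'
  11  s[5:],s[13:]  0  ''
  12  s[13:],s[7:]  1  'f'
  13  s[7:],s[17:]  1  'f'
  14  s[17:],s[18:]  0  ''
  15  s[18:],s[1:]  1  'g'
  16  s[1:],s[16:]  1  'g'
  17  s[16:],s[0:]  1  'g'
  18  s[0:],s[15:]  2  'gg'

n(n+1)/2 = 19·20/2 = 190
Σ LCP = 0 + 1 + 1 + 0 + 1 + 1 + 0 + 0 + 2 + 0 + 1 + 0 + 1 + 1 + 0 + 1 + 1 + 1 + 2 = 14
distinct = 190 − 14 = 176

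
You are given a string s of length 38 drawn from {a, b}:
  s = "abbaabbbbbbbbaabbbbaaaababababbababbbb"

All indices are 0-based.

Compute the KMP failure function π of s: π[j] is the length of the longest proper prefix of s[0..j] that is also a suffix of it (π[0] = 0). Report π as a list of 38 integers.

π[0] = 0
j=1 s[j]='b': π[1]=0 (border '')
j=2 s[j]='b': π[2]=0 (border '')
j=3 s[j]='a': π[3]=1 (border 'a')
j=4 s[j]='a': k: 1→0; π[4]=1 (border 'a')
j=5 s[j]='b': π[5]=2 (border 'ab')
j=6 s[j]='b': π[6]=3 (border 'abb')
j=7 s[j]='b': k: 3→0; π[7]=0 (border '')
j=8 s[j]='b': π[8]=0 (border '')
j=9 s[j]='b': π[9]=0 (border '')
j=10 s[j]='b': π[10]=0 (border '')
j=11 s[j]='b': π[11]=0 (border '')
j=12 s[j]='b': π[12]=0 (border '')
j=13 s[j]='a': π[13]=1 (border 'a')
j=14 s[j]='a': k: 1→0; π[14]=1 (border 'a')
j=15 s[j]='b': π[15]=2 (border 'ab')
j=16 s[j]='b': π[16]=3 (border 'abb')
j=17 s[j]='b': k: 3→0; π[17]=0 (border '')
j=18 s[j]='b': π[18]=0 (border '')
j=19 s[j]='a': π[19]=1 (border 'a')
j=20 s[j]='a': k: 1→0; π[20]=1 (border 'a')
j=21 s[j]='a': k: 1→0; π[21]=1 (border 'a')
j=22 s[j]='a': k: 1→0; π[22]=1 (border 'a')
j=23 s[j]='b': π[23]=2 (border 'ab')
j=24 s[j]='a': k: 2→0; π[24]=1 (border 'a')
j=25 s[j]='b': π[25]=2 (border 'ab')
j=26 s[j]='a': k: 2→0; π[26]=1 (border 'a')
j=27 s[j]='b': π[27]=2 (border 'ab')
j=28 s[j]='a': k: 2→0; π[28]=1 (border 'a')
j=29 s[j]='b': π[29]=2 (border 'ab')
j=30 s[j]='b': π[30]=3 (border 'abb')
j=31 s[j]='a': π[31]=4 (border 'abba')
j=32 s[j]='b': k: 4→1; π[32]=2 (border 'ab')
j=33 s[j]='a': k: 2→0; π[33]=1 (border 'a')
j=34 s[j]='b': π[34]=2 (border 'ab')
j=35 s[j]='b': π[35]=3 (border 'abb')
j=36 s[j]='b': k: 3→0; π[36]=0 (border '')
j=37 s[j]='b': π[37]=0 (border '')

[0, 0, 0, 1, 1, 2, 3, 0, 0, 0, 0, 0, 0, 1, 1, 2, 3, 0, 0, 1, 1, 1, 1, 2, 1, 2, 1, 2, 1, 2, 3, 4, 2, 1, 2, 3, 0, 0]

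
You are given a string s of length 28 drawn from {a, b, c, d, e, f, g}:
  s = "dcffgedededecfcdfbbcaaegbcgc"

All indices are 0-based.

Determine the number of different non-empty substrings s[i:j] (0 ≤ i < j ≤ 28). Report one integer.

rank→(start, suffix):
  0 → (20, 'aaegbcgc')
  1 → (21, 'aegbcgc')
  2 → (17, 'bbcaaegbcgc')
  3 → (18, 'bcaaegbcgc')
  4 → (24, 'bcgc')
  5 → (27, 'c')
  6 → (19, 'caaegbcgc')
  7 → (14, 'cdfbbcaaegbcgc')
  8 → (12, 'cfcdfbbcaaegbcgc')
  9 → (1, 'cffgedededecfcdfbbcaaegbcgc')
  10 → (25, 'cgc')
  11 → (0, 'dcffgedededecfcdfbbcaaegbcgc')
  12 → (10, 'decfcdfbbcaaegbcgc')
  13 → (8, 'dedecfcdfbbcaaegbcgc')
  14 → (6, 'dededecfcdfbbcaaegbcgc')
  15 → (15, 'dfbbcaaegbcgc')
  16 → (11, 'ecfcdfbbcaaegbcgc')
  17 → (9, 'edecfcdfbbcaaegbcgc')
  18 → (7, 'ededecfcdfbbcaaegbcgc')
  19 → (5, 'edededecfcdfbbcaaegbcgc')
  20 → (22, 'egbcgc')
  21 → (16, 'fbbcaaegbcgc')
  22 → (13, 'fcdfbbcaaegbcgc')
  23 → (2, 'ffgedededecfcdfbbcaaegbcgc')
  24 → (3, 'fgedededecfcdfbbcaaegbcgc')
  25 → (23, 'gbcgc')
  26 → (26, 'gc')
  27 → (4, 'gedededecfcdfbbcaaegbcgc')

SA = [20, 21, 17, 18, 24, 27, 19, 14, 12, 1, 25, 0, 10, 8, 6, 15, 11, 9, 7, 5, 22, 16, 13, 2, 3, 23, 26, 4]
rank  pair      lcp
   1  s[20:],s[21:]  1  'a'
   2  s[21:],s[17:]  0  ''
   3  s[17:],s[18:]  1  'b'
   4  s[18:],s[24:]  2  'bc'
   5  s[24:],s[27:]  0  ''
   6  s[27:],s[19:]  1  'c'
   7  s[19:],s[14:]  1  'c'
   8  s[14:],s[12:]  1  'c'
   9  s[12:],s[1:]  2  'cf'
  10  s[1:],s[25:]  1  'c'
  11  s[25:],s[0:]  0  ''
  12  s[0:],s[10:]  1  'd'
  13  s[10:],s[8:]  2  'de'
  14  s[8:],s[6:]  4  'dede'
  15  s[6:],s[15:]  1  'd'
  16  s[15:],s[11:]  0  ''
  17  s[11:],s[9:]  1  'e'
  18  s[9:],s[7:]  3  'ede'
  19  s[7:],s[5:]  5  'edede'
  20  s[5:],s[22:]  1  'e'
  21  s[22:],s[16:]  0  ''
  22  s[16:],s[13:]  1  'f'
  23  s[13:],s[2:]  1  'f'
  24  s[2:],s[3:]  1  'f'
  25  s[3:],s[23:]  0  ''
  26  s[23:],s[26:]  1  'g'
  27  s[26:],s[4:]  1  'g'

n(n+1)/2 = 28·29/2 = 406
Σ LCP = 0 + 1 + 0 + 1 + 2 + 0 + 1 + 1 + 1 + 2 + 1 + 0 + 1 + 2 + 4 + 1 + 0 + 1 + 3 + 5 + 1 + 0 + 1 + 1 + 1 + 0 + 1 + 1 = 33
distinct = 406 − 33 = 373

373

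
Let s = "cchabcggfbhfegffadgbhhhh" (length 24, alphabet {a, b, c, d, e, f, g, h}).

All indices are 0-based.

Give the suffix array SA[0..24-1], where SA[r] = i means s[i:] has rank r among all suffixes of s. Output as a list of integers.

sorted suffixes:
  #0 SA[0]=3  'abcggfbhfegffadgbhhhh'
  #1 SA[1]=16  'adgbhhhh'
  #2 SA[2]=4  'bcggfbhfegffadgbhhhh'
  #3 SA[3]=9  'bhfegffadgbhhhh'
  #4 SA[4]=19  'bhhhh'
  #5 SA[5]=0  'cchabcggfbhfegffadgbhhhh'
  #6 SA[6]=5  'cggfbhfegffadgbhhhh'
  #7 SA[7]=1  'chabcggfbhfegffadgbhhhh'
  #8 SA[8]=17  'dgbhhhh'
  #9 SA[9]=12  'egffadgbhhhh'
  #10 SA[10]=15  'fadgbhhhh'
  #11 SA[11]=8  'fbhfegffadgbhhhh'
  #12 SA[12]=11  'fegffadgbhhhh'
  #13 SA[13]=14  'ffadgbhhhh'
  #14 SA[14]=18  'gbhhhh'
  #15 SA[15]=7  'gfbhfegffadgbhhhh'
  #16 SA[16]=13  'gffadgbhhhh'
  #17 SA[17]=6  'ggfbhfegffadgbhhhh'
  #18 SA[18]=23  'h'
  #19 SA[19]=2  'habcggfbhfegffadgbhhhh'
  #20 SA[20]=10  'hfegffadgbhhhh'
  #21 SA[21]=22  'hh'
  #22 SA[22]=21  'hhh'
  #23 SA[23]=20  'hhhh'

[3, 16, 4, 9, 19, 0, 5, 1, 17, 12, 15, 8, 11, 14, 18, 7, 13, 6, 23, 2, 10, 22, 21, 20]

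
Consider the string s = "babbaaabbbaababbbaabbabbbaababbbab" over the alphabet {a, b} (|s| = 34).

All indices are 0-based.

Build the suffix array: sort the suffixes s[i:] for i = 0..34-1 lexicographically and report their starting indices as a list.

rank→(start, suffix):
  0 → (4, 'aaabbbaababbbaabbabbbaababbbab')
  1 → (10, 'aababbbaabbabbbaababbbab')
  2 → (25, 'aababbbab')
  3 → (17, 'aabbabbbaababbbab')
  4 → (5, 'aabbbaababbbaabbabbbaababbbab')
  5 → (32, 'ab')
  6 → (11, 'ababbbaabbabbbaababbbab')
  7 → (26, 'ababbbab')
  8 → (1, 'abbaaabbbaababbbaabbabbbaababbbab')
  9 → (18, 'abbabbbaababbbab')
  10 → (6, 'abbbaababbbaabbabbbaababbbab')
  11 → (21, 'abbbaababbbab')
  12 → (13, 'abbbaabbabbbaababbbab')
  13 → (28, 'abbbab')
  14 → (33, 'b')
  15 → (3, 'baaabbbaababbbaabbabbbaababbbab')
  16 → (9, 'baababbbaabbabbbaababbbab')
  17 → (24, 'baababbbab')
  18 → (16, 'baabbabbbaababbbab')
  19 → (31, 'bab')
  20 → (0, 'babbaaabbbaababbbaabbabbbaababbbab')
  21 → (20, 'babbbaababbbab')
  22 → (12, 'babbbaabbabbbaababbbab')
  23 → (27, 'babbbab')
  24 → (2, 'bbaaabbbaababbbaabbabbbaababbbab')
  25 → (8, 'bbaababbbaabbabbbaababbbab')
  26 → (23, 'bbaababbbab')
  27 → (15, 'bbaabbabbbaababbbab')
  28 → (30, 'bbab')
  29 → (19, 'bbabbbaababbbab')
  30 → (7, 'bbbaababbbaabbabbbaababbbab')
  31 → (22, 'bbbaababbbab')
  32 → (14, 'bbbaabbabbbaababbbab')
  33 → (29, 'bbbab')

[4, 10, 25, 17, 5, 32, 11, 26, 1, 18, 6, 21, 13, 28, 33, 3, 9, 24, 16, 31, 0, 20, 12, 27, 2, 8, 23, 15, 30, 19, 7, 22, 14, 29]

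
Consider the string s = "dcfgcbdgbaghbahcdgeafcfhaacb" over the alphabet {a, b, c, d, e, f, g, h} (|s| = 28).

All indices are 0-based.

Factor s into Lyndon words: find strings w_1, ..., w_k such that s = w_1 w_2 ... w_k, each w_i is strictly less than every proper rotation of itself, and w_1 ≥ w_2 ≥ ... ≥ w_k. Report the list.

["d", "cfg", "c", "bdg", "b", "aghbahcdge", "afcfh", "aacb"]

emit factor 1: 'd' (i=0, period=1)
emit factor 2: 'cfg' (i=1, period=3)
emit factor 3: 'c' (i=4, period=1)
emit factor 4: 'bdg' (i=5, period=3)
emit factor 5: 'b' (i=8, period=1)
emit factor 6: 'aghbahcdge' (i=9, period=10)
emit factor 7: 'afcfh' (i=19, period=5)
emit factor 8: 'aacb' (i=24, period=4)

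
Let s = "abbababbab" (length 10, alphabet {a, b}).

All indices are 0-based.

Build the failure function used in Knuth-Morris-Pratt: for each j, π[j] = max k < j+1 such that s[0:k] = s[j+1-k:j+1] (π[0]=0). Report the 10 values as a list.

π[0] = 0
j=1 s[j]='b': π[1]=0 (border '')
j=2 s[j]='b': π[2]=0 (border '')
j=3 s[j]='a': π[3]=1 (border 'a')
j=4 s[j]='b': π[4]=2 (border 'ab')
j=5 s[j]='a': k: 2→0; π[5]=1 (border 'a')
j=6 s[j]='b': π[6]=2 (border 'ab')
j=7 s[j]='b': π[7]=3 (border 'abb')
j=8 s[j]='a': π[8]=4 (border 'abba')
j=9 s[j]='b': π[9]=5 (border 'abbab')

[0, 0, 0, 1, 2, 1, 2, 3, 4, 5]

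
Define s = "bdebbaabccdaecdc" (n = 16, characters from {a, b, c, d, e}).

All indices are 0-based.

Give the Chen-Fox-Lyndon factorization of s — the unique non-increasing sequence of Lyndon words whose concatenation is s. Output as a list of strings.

["bde", "b", "b", "aabccdaecdc"]

emit factor 1: 'bde' (i=0, period=3)
emit factor 2: 'b' (i=3, period=1)
emit factor 3: 'b' (i=4, period=1)
emit factor 4: 'aabccdaecdc' (i=5, period=11)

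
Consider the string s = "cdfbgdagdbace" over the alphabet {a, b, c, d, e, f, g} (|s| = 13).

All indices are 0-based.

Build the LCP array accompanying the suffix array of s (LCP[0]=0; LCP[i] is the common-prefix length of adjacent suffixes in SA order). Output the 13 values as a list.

[0, 1, 0, 1, 0, 1, 0, 1, 1, 0, 0, 0, 2]

rank→(start, suffix):
  0 → (10, 'ace')
  1 → (6, 'agdbace')
  2 → (9, 'bace')
  3 → (3, 'bgdagdbace')
  4 → (0, 'cdfbgdagdbace')
  5 → (11, 'ce')
  6 → (5, 'dagdbace')
  7 → (8, 'dbace')
  8 → (1, 'dfbgdagdbace')
  9 → (12, 'e')
  10 → (2, 'fbgdagdbace')
  11 → (4, 'gdagdbace')
  12 → (7, 'gdbace')

SA = [10, 6, 9, 3, 0, 11, 5, 8, 1, 12, 2, 4, 7]
i: (SA[i-1],SA[i]) lcp shared
  1: (10,6) 1 'a'
  2: (6,9) 0 ''
  3: (9,3) 1 'b'
  4: (3,0) 0 ''
  5: (0,11) 1 'c'
  6: (11,5) 0 ''
  7: (5,8) 1 'd'
  8: (8,1) 1 'd'
  9: (1,12) 0 ''
  10: (12,2) 0 ''
  11: (2,4) 0 ''
  12: (4,7) 2 'gd'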